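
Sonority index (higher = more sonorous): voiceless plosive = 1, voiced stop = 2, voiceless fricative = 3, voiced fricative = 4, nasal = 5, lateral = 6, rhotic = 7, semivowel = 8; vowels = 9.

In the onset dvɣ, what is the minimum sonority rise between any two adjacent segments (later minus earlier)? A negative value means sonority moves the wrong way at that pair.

/d/: voiced stop = 2.
/v/: voiced fricative = 4.
/ɣ/: voiced fricative = 4.
/d/→/v/: change +2.
/v/→/ɣ/: change +0.
Minimum = 0.

0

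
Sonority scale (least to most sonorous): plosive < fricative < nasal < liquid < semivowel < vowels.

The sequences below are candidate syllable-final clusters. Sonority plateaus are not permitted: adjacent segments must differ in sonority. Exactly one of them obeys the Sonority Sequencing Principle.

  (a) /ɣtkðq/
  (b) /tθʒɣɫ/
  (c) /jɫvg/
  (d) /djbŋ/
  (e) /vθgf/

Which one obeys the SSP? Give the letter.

c

(a) /ɣtkðq/: profile 2-1-1-2-1 — violates.
(b) /tθʒɣɫ/: profile 1-2-2-2-4 — violates.
(c) /jɫvg/: profile 5-4-2-1 — obeys.
(d) /djbŋ/: profile 1-5-1-3 — violates.
(e) /vθgf/: profile 2-2-1-2 — violates.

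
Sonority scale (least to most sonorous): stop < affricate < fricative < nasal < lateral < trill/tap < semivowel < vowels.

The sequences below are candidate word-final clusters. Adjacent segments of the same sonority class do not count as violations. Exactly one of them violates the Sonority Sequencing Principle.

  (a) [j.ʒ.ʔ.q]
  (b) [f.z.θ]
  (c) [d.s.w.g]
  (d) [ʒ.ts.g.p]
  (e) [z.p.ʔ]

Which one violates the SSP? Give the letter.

c

(a) 7-3-1-1 → obeys
(b) 3-3-3 → obeys
(c) 1-3-7-1 → violates
(d) 3-2-1-1 → obeys
(e) 3-1-1 → obeys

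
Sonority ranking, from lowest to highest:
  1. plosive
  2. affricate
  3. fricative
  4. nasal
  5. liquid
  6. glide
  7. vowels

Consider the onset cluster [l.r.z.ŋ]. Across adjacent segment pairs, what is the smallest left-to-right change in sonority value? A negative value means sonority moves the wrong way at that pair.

-2

/l/ — liquid, sonority 5.
/r/ — liquid, sonority 5.
/z/ — fricative, sonority 3.
/ŋ/ — nasal, sonority 4.
/l/→/r/: change +0.
/r/→/z/: change -2.
/z/→/ŋ/: change +1.
Minimum = -2.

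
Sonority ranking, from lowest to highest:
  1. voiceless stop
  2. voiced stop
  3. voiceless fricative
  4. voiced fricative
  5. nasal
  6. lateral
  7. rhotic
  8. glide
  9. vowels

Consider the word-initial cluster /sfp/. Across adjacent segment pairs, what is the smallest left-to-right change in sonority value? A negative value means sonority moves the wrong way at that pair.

/s/ — voiceless fricative, sonority 3.
/f/ — voiceless fricative, sonority 3.
/p/ — voiceless stop, sonority 1.
/s/→/f/: change +0.
/f/→/p/: change -2.
Minimum = -2.

-2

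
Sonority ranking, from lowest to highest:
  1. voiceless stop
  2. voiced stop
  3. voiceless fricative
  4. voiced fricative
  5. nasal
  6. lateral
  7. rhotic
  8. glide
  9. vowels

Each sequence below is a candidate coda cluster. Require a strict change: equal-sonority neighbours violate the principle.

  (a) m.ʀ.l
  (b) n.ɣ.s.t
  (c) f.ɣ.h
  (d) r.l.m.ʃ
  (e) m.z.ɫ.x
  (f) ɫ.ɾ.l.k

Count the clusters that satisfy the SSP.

(a) m.ʀ.l: profile 5-7-6 — violates.
(b) n.ɣ.s.t: profile 5-4-3-1 — obeys.
(c) f.ɣ.h: profile 3-4-3 — violates.
(d) r.l.m.ʃ: profile 7-6-5-3 — obeys.
(e) m.z.ɫ.x: profile 5-4-6-3 — violates.
(f) ɫ.ɾ.l.k: profile 6-7-6-1 — violates.

2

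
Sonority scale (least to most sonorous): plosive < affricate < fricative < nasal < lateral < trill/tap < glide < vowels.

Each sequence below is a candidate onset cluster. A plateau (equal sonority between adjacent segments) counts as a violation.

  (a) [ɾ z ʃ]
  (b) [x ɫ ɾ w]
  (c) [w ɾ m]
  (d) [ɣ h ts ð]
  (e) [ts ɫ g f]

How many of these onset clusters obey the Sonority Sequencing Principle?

(a) sonority 6-3-3: ill-formed.
(b) sonority 3-5-6-7: well-formed.
(c) sonority 7-6-4: ill-formed.
(d) sonority 3-3-2-3: ill-formed.
(e) sonority 2-5-1-3: ill-formed.

1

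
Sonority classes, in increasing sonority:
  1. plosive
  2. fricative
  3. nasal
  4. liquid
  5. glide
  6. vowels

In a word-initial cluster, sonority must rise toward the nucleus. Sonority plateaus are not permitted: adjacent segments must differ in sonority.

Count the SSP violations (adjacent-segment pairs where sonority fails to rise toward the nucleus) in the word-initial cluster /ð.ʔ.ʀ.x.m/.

2

/ð/ — fricative, sonority 2.
/ʔ/ — plosive, sonority 1.
/ʀ/ — liquid, sonority 4.
/x/ — fricative, sonority 2.
/m/ — nasal, sonority 3.
/ð/→/ʔ/: 2→1 (does not rise) — violation.
/ʔ/→/ʀ/: 1→4 (rises) — ok.
/ʀ/→/x/: 4→2 (does not rise) — violation.
/x/→/m/: 2→3 (rises) — ok.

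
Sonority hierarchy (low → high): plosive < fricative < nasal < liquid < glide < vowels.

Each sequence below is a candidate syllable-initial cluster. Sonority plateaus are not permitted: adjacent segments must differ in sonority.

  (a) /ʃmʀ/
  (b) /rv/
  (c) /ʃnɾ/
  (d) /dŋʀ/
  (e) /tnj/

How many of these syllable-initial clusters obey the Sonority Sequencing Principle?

(a) /ʃmʀ/: profile 2-3-4 — obeys.
(b) /rv/: profile 4-2 — violates.
(c) /ʃnɾ/: profile 2-3-4 — obeys.
(d) /dŋʀ/: profile 1-3-4 — obeys.
(e) /tnj/: profile 1-3-5 — obeys.

4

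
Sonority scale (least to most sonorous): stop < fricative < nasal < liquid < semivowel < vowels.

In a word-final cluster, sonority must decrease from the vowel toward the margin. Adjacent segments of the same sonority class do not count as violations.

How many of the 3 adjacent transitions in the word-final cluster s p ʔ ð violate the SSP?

/s/: fricative = 2.
/p/: stop = 1.
/ʔ/: stop = 1.
/ð/: fricative = 2.
/s/→/p/: 2→1 (falls) — ok.
/p/→/ʔ/: 1→1 (plateau, allowed) — ok.
/ʔ/→/ð/: 1→2 (does not fall) — violation.

1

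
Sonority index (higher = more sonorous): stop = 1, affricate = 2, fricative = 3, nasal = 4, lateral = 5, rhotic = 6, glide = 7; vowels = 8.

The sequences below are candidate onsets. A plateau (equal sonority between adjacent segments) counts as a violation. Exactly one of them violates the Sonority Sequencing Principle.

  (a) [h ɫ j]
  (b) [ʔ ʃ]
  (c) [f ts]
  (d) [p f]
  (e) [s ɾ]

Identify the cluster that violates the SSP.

c

(a) [h ɫ j]: profile 3-5-7 — obeys.
(b) [ʔ ʃ]: profile 1-3 — obeys.
(c) [f ts]: profile 3-2 — violates.
(d) [p f]: profile 1-3 — obeys.
(e) [s ɾ]: profile 3-6 — obeys.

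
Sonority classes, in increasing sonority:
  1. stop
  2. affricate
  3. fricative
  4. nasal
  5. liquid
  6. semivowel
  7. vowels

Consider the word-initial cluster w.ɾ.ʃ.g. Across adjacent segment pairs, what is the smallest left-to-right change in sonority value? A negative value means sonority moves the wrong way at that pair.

-2

/w/ is a semivowel (sonority 6).
/ɾ/ is a liquid (sonority 5).
/ʃ/ is a fricative (sonority 3).
/g/ is a stop (sonority 1).
/w/→/ɾ/: change -1.
/ɾ/→/ʃ/: change -2.
/ʃ/→/g/: change -2.
Minimum = -2.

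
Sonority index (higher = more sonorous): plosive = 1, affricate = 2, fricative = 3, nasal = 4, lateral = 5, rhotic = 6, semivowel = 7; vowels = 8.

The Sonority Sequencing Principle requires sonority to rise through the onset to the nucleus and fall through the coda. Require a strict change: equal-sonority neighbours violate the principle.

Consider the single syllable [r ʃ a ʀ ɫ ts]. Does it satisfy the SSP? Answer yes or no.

no

Onset: /r/ is a rhotic (sonority 6), /ʃ/ is a fricative (sonority 3); then the nucleus /a/ (sonority 8).
Onset profile 6-3-8 — does not strictly rise throughout.
Coda: /ʀ/ is a rhotic (sonority 6), /ɫ/ is a lateral (sonority 5), /ts/ is an affricate (sonority 2).
Coda profile 8-6-5-2 — falls from the nucleus.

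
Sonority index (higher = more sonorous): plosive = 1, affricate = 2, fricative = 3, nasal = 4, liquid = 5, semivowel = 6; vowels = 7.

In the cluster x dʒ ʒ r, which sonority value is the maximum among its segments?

/x/ is a fricative (sonority 3).
/dʒ/ is an affricate (sonority 2).
/ʒ/ is a fricative (sonority 3).
/r/ is a liquid (sonority 5).
The maximum is 5.

5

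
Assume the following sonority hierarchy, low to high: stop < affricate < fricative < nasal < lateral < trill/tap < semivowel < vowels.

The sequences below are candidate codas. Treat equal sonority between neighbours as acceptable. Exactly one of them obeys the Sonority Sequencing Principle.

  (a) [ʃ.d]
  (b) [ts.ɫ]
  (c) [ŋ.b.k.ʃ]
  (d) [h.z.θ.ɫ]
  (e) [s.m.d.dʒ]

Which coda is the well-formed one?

a

(a) sonority 3-1: well-formed.
(b) sonority 2-5: ill-formed.
(c) sonority 4-1-1-3: ill-formed.
(d) sonority 3-3-3-5: ill-formed.
(e) sonority 3-4-1-2: ill-formed.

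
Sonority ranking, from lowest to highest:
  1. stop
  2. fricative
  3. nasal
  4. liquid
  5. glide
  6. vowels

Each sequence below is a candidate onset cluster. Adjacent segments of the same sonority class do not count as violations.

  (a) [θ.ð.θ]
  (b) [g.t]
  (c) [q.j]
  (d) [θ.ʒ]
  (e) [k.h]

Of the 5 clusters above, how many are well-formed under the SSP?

(a) 2-2-2 → obeys
(b) 1-1 → obeys
(c) 1-5 → obeys
(d) 2-2 → obeys
(e) 1-2 → obeys

5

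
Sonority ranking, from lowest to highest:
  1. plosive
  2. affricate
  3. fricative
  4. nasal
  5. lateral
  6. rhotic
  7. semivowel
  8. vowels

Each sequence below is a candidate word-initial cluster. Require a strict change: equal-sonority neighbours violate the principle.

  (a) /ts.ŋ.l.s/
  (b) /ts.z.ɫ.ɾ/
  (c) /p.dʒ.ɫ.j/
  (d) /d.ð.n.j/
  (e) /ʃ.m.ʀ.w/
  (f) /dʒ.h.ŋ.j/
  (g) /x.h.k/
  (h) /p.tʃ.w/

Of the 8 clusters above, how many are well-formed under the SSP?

(a) 2-4-5-3 → violates
(b) 2-3-5-6 → obeys
(c) 1-2-5-7 → obeys
(d) 1-3-4-7 → obeys
(e) 3-4-6-7 → obeys
(f) 2-3-4-7 → obeys
(g) 3-3-1 → violates
(h) 1-2-7 → obeys

6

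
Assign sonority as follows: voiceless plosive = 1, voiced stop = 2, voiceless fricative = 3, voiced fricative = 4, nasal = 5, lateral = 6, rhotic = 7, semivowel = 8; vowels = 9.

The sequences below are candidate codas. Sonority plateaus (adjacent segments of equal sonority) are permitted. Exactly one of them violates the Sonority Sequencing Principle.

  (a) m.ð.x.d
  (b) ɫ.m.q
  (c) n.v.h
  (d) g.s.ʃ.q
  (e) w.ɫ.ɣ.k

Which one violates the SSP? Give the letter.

d

(a) sonority 5-4-3-2: well-formed.
(b) sonority 6-5-1: well-formed.
(c) sonority 5-4-3: well-formed.
(d) sonority 2-3-3-1: ill-formed.
(e) sonority 8-6-4-1: well-formed.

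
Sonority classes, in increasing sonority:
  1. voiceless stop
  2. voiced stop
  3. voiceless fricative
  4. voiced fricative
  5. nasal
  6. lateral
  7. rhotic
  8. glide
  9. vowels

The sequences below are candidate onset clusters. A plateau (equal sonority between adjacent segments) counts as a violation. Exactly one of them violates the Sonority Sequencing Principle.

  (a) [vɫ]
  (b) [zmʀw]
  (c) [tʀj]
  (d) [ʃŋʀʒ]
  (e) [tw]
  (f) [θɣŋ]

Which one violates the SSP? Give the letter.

d

(a) 4-6 → obeys
(b) 4-5-7-8 → obeys
(c) 1-7-8 → obeys
(d) 3-5-7-4 → violates
(e) 1-8 → obeys
(f) 3-4-5 → obeys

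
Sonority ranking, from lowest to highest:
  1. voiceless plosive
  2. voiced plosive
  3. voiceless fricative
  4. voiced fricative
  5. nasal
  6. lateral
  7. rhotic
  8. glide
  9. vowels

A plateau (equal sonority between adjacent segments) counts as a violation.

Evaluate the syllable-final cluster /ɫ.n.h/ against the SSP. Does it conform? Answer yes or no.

yes

/ɫ/ is a lateral (sonority 6).
/n/ is a nasal (sonority 5).
/h/ is a voiceless fricative (sonority 3).
The profile 6-5-3 strictly falls, so the syllable-final cluster satisfies the SSP.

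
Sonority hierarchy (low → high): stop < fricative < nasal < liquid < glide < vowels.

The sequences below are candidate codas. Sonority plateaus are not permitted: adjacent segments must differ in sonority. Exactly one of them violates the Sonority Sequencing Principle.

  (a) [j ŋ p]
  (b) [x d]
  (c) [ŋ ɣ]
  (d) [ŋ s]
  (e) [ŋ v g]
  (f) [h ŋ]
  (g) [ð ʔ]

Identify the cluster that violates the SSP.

(a) 5-3-1 → obeys
(b) 2-1 → obeys
(c) 3-2 → obeys
(d) 3-2 → obeys
(e) 3-2-1 → obeys
(f) 2-3 → violates
(g) 2-1 → obeys

f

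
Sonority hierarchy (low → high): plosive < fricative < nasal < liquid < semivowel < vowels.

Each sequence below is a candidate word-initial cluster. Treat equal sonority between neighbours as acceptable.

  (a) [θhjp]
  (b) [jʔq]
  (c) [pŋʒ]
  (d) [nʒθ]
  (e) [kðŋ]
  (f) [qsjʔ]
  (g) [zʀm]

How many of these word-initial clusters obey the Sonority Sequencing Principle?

(a) [θhjp]: profile 2-2-5-1 — violates.
(b) [jʔq]: profile 5-1-1 — violates.
(c) [pŋʒ]: profile 1-3-2 — violates.
(d) [nʒθ]: profile 3-2-2 — violates.
(e) [kðŋ]: profile 1-2-3 — obeys.
(f) [qsjʔ]: profile 1-2-5-1 — violates.
(g) [zʀm]: profile 2-4-3 — violates.

1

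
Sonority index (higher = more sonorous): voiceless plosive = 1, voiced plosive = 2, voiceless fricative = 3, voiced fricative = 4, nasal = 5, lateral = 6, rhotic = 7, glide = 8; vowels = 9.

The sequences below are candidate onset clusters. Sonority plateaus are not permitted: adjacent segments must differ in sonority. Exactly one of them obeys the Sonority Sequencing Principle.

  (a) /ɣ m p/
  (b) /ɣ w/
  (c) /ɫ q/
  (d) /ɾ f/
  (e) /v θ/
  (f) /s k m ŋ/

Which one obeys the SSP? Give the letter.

b

(a) sonority 4-5-1: ill-formed.
(b) sonority 4-8: well-formed.
(c) sonority 6-1: ill-formed.
(d) sonority 7-3: ill-formed.
(e) sonority 4-3: ill-formed.
(f) sonority 3-1-5-5: ill-formed.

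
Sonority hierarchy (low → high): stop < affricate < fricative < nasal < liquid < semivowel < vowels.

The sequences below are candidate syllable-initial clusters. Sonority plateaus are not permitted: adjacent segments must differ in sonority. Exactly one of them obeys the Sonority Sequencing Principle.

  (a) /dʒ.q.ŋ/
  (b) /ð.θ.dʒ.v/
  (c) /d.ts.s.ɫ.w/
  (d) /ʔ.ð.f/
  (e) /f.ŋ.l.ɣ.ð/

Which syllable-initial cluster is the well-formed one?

c

(a) /dʒ.q.ŋ/: profile 2-1-4 — violates.
(b) /ð.θ.dʒ.v/: profile 3-3-2-3 — violates.
(c) /d.ts.s.ɫ.w/: profile 1-2-3-5-6 — obeys.
(d) /ʔ.ð.f/: profile 1-3-3 — violates.
(e) /f.ŋ.l.ɣ.ð/: profile 3-4-5-3-3 — violates.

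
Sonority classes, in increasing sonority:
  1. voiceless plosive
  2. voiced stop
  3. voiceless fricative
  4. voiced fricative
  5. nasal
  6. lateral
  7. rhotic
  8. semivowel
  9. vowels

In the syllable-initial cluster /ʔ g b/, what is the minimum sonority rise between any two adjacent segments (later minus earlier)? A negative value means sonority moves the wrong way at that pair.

/ʔ/: voiceless plosive = 1.
/g/: voiced stop = 2.
/b/: voiced stop = 2.
/ʔ/→/g/: change +1.
/g/→/b/: change +0.
Minimum = 0.

0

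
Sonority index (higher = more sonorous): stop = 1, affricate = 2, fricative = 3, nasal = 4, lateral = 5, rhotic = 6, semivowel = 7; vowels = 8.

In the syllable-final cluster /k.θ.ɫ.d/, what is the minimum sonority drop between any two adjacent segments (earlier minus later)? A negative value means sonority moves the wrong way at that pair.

-2

/k/: stop = 1.
/θ/: fricative = 3.
/ɫ/: lateral = 5.
/d/: stop = 1.
/k/→/θ/: change -2.
/θ/→/ɫ/: change -2.
/ɫ/→/d/: change +4.
Minimum = -2.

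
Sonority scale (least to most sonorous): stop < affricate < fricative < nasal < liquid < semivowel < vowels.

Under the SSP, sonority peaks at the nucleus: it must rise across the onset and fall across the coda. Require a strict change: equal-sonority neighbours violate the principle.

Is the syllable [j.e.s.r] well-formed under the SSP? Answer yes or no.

no

Onset: /j/ is a semivowel (sonority 6); then the nucleus /e/ (sonority 7).
Onset profile 6-7 — rises to the nucleus.
Coda: /s/ is a fricative (sonority 3), /r/ is a liquid (sonority 5).
Coda profile 7-3-5 — does not strictly fall throughout.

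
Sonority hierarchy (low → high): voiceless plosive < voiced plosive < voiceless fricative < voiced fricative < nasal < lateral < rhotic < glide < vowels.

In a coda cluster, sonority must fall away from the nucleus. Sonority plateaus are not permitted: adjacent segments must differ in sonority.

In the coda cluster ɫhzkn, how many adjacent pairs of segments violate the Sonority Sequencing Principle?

/ɫ/ is a lateral (sonority 6).
/h/ is a voiceless fricative (sonority 3).
/z/ is a voiced fricative (sonority 4).
/k/ is a voiceless plosive (sonority 1).
/n/ is a nasal (sonority 5).
/ɫ/→/h/: 6→3 (falls) — ok.
/h/→/z/: 3→4 (does not fall) — violation.
/z/→/k/: 4→1 (falls) — ok.
/k/→/n/: 1→5 (does not fall) — violation.

2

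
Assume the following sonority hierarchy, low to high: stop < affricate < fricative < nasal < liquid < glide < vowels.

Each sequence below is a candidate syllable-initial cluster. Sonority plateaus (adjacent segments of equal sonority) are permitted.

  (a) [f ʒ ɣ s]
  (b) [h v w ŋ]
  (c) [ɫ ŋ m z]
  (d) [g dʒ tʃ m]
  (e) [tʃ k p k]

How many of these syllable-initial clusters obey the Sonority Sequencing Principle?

(a) [f ʒ ɣ s]: profile 3-3-3-3 — obeys.
(b) [h v w ŋ]: profile 3-3-6-4 — violates.
(c) [ɫ ŋ m z]: profile 5-4-4-3 — violates.
(d) [g dʒ tʃ m]: profile 1-2-2-4 — obeys.
(e) [tʃ k p k]: profile 2-1-1-1 — violates.

2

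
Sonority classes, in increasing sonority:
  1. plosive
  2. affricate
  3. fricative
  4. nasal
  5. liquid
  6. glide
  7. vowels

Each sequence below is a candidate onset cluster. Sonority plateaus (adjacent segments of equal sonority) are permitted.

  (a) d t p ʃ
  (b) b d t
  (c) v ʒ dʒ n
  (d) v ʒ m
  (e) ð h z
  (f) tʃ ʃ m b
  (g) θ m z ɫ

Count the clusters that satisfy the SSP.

(a) d t p ʃ: profile 1-1-1-3 — obeys.
(b) b d t: profile 1-1-1 — obeys.
(c) v ʒ dʒ n: profile 3-3-2-4 — violates.
(d) v ʒ m: profile 3-3-4 — obeys.
(e) ð h z: profile 3-3-3 — obeys.
(f) tʃ ʃ m b: profile 2-3-4-1 — violates.
(g) θ m z ɫ: profile 3-4-3-5 — violates.

4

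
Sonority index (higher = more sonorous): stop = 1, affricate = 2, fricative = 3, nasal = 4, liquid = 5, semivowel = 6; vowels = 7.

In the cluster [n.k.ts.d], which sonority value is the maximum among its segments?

/n/ — nasal, sonority 4.
/k/ — stop, sonority 1.
/ts/ — affricate, sonority 2.
/d/ — stop, sonority 1.
The maximum is 4.

4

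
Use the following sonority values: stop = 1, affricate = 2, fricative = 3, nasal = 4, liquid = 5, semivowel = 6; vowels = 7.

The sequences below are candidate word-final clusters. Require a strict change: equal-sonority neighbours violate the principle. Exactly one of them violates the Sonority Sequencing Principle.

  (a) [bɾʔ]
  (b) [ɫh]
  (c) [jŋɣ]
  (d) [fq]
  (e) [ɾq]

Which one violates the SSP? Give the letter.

(a) [bɾʔ]: profile 1-5-1 — violates.
(b) [ɫh]: profile 5-3 — obeys.
(c) [jŋɣ]: profile 6-4-3 — obeys.
(d) [fq]: profile 3-1 — obeys.
(e) [ɾq]: profile 5-1 — obeys.

a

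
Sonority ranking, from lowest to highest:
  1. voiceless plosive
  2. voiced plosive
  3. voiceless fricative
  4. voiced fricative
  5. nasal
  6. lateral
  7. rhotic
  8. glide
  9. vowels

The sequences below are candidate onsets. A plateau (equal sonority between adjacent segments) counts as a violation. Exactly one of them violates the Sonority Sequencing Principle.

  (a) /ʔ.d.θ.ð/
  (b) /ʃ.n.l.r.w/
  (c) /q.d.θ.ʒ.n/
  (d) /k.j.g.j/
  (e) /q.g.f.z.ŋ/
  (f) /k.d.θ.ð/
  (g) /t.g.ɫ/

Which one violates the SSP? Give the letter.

d

(a) /ʔ.d.θ.ð/: profile 1-2-3-4 — obeys.
(b) /ʃ.n.l.r.w/: profile 3-5-6-7-8 — obeys.
(c) /q.d.θ.ʒ.n/: profile 1-2-3-4-5 — obeys.
(d) /k.j.g.j/: profile 1-8-2-8 — violates.
(e) /q.g.f.z.ŋ/: profile 1-2-3-4-5 — obeys.
(f) /k.d.θ.ð/: profile 1-2-3-4 — obeys.
(g) /t.g.ɫ/: profile 1-2-6 — obeys.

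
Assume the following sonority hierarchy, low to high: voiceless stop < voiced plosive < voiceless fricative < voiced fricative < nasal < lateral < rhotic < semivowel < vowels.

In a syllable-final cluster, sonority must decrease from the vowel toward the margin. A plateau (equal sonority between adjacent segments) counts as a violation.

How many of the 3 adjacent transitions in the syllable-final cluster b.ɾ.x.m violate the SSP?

/b/: voiced plosive = 2.
/ɾ/: rhotic = 7.
/x/: voiceless fricative = 3.
/m/: nasal = 5.
/b/→/ɾ/: 2→7 (does not fall) — violation.
/ɾ/→/x/: 7→3 (falls) — ok.
/x/→/m/: 3→5 (does not fall) — violation.

2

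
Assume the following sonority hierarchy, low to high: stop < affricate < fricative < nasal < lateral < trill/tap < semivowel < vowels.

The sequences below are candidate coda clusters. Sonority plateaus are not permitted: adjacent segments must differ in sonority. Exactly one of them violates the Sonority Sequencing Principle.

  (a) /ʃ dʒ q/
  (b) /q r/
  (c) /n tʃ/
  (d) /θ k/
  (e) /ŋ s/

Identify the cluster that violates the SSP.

(a) 3-2-1 → obeys
(b) 1-6 → violates
(c) 4-2 → obeys
(d) 3-1 → obeys
(e) 4-3 → obeys

b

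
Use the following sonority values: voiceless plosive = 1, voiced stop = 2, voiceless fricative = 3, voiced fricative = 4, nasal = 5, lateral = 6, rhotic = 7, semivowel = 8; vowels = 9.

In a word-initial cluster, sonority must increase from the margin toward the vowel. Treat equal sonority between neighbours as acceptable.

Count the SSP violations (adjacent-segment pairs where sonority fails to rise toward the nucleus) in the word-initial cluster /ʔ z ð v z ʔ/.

/ʔ/ is a voiceless plosive (sonority 1).
/z/ is a voiced fricative (sonority 4).
/ð/ is a voiced fricative (sonority 4).
/v/ is a voiced fricative (sonority 4).
/z/ is a voiced fricative (sonority 4).
/ʔ/ is a voiceless plosive (sonority 1).
/ʔ/→/z/: 1→4 (rises) — ok.
/z/→/ð/: 4→4 (plateau, allowed) — ok.
/ð/→/v/: 4→4 (plateau, allowed) — ok.
/v/→/z/: 4→4 (plateau, allowed) — ok.
/z/→/ʔ/: 4→1 (does not rise) — violation.

1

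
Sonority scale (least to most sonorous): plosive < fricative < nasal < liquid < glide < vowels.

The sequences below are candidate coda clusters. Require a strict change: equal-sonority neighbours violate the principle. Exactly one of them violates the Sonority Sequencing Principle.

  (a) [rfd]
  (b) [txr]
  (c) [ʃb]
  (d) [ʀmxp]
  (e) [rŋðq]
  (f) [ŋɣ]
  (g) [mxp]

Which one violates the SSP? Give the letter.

b

(a) sonority 4-2-1: well-formed.
(b) sonority 1-2-4: ill-formed.
(c) sonority 2-1: well-formed.
(d) sonority 4-3-2-1: well-formed.
(e) sonority 4-3-2-1: well-formed.
(f) sonority 3-2: well-formed.
(g) sonority 3-2-1: well-formed.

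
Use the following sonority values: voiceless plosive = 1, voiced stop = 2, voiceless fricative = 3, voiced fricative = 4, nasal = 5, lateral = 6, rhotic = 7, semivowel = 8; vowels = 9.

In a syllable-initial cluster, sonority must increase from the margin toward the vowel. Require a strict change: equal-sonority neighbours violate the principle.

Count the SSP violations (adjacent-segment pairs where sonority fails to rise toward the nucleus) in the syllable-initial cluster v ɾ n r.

/v/ is a voiced fricative (sonority 4).
/ɾ/ is a rhotic (sonority 7).
/n/ is a nasal (sonority 5).
/r/ is a rhotic (sonority 7).
/v/→/ɾ/: 4→7 (rises) — ok.
/ɾ/→/n/: 7→5 (does not rise) — violation.
/n/→/r/: 5→7 (rises) — ok.

1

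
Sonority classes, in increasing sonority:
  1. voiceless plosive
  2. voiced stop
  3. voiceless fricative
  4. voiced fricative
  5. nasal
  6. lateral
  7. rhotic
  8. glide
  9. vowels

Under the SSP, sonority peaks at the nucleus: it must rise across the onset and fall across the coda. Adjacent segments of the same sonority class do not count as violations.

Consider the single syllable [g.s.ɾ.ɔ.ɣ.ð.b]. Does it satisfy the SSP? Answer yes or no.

yes

Onset: /g/ is a voiced stop (sonority 2), /s/ is a voiceless fricative (sonority 3), /ɾ/ is a rhotic (sonority 7); then the nucleus /ɔ/ (sonority 9).
Onset profile 2-3-7-9 — rises to the nucleus.
Coda: /ɣ/ is a voiced fricative (sonority 4), /ð/ is a voiced fricative (sonority 4), /b/ is a voiced stop (sonority 2).
Coda profile 9-4-4-2 — falls from the nucleus.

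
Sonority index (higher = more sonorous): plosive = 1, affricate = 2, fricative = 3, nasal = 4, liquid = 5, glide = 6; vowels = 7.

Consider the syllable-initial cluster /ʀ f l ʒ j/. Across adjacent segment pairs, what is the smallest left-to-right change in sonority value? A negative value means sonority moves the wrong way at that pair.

-2

/ʀ/ is a liquid (sonority 5).
/f/ is a fricative (sonority 3).
/l/ is a liquid (sonority 5).
/ʒ/ is a fricative (sonority 3).
/j/ is a glide (sonority 6).
/ʀ/→/f/: change -2.
/f/→/l/: change +2.
/l/→/ʒ/: change -2.
/ʒ/→/j/: change +3.
Minimum = -2.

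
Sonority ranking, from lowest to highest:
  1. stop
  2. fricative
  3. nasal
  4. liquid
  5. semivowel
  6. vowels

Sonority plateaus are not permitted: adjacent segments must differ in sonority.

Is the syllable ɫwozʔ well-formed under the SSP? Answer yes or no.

Onset: /ɫ/ is a liquid (sonority 4), /w/ is a semivowel (sonority 5); then the nucleus /o/ (sonority 6).
Onset profile 4-5-6 — rises to the nucleus.
Coda: /z/ is a fricative (sonority 2), /ʔ/ is a stop (sonority 1).
Coda profile 6-2-1 — falls from the nucleus.

yes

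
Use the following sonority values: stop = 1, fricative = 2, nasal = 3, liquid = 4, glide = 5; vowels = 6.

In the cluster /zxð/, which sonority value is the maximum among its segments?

/z/ — fricative, sonority 2.
/x/ — fricative, sonority 2.
/ð/ — fricative, sonority 2.
The maximum is 2.

2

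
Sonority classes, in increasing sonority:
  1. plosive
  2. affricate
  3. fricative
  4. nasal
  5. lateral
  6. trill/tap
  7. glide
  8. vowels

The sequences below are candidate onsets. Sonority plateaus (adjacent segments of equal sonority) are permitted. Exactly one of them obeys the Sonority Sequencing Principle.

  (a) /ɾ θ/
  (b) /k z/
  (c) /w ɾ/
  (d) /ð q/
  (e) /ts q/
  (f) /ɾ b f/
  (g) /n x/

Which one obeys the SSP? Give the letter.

(a) 6-3 → violates
(b) 1-3 → obeys
(c) 7-6 → violates
(d) 3-1 → violates
(e) 2-1 → violates
(f) 6-1-3 → violates
(g) 4-3 → violates

b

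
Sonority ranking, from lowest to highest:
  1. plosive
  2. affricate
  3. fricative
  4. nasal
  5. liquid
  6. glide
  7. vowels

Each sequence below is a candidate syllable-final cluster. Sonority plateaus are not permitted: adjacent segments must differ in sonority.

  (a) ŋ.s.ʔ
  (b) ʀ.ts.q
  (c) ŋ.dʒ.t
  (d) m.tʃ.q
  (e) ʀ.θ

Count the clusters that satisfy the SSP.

(a) 4-3-1 → obeys
(b) 5-2-1 → obeys
(c) 4-2-1 → obeys
(d) 4-2-1 → obeys
(e) 5-3 → obeys

5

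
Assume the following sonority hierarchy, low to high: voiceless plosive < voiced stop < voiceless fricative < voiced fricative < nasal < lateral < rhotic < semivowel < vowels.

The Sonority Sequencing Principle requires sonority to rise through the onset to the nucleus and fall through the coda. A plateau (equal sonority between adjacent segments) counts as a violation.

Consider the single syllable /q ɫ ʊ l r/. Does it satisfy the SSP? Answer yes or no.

no

Onset: /q/ is a voiceless plosive (sonority 1), /ɫ/ is a lateral (sonority 6); then the nucleus /ʊ/ (sonority 9).
Onset profile 1-6-9 — rises to the nucleus.
Coda: /l/ is a lateral (sonority 6), /r/ is a rhotic (sonority 7).
Coda profile 9-6-7 — does not strictly fall throughout.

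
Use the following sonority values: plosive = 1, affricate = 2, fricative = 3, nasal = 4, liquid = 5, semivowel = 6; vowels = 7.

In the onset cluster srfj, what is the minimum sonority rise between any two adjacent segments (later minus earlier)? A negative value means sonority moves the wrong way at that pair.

/s/ — fricative, sonority 3.
/r/ — liquid, sonority 5.
/f/ — fricative, sonority 3.
/j/ — semivowel, sonority 6.
/s/→/r/: change +2.
/r/→/f/: change -2.
/f/→/j/: change +3.
Minimum = -2.

-2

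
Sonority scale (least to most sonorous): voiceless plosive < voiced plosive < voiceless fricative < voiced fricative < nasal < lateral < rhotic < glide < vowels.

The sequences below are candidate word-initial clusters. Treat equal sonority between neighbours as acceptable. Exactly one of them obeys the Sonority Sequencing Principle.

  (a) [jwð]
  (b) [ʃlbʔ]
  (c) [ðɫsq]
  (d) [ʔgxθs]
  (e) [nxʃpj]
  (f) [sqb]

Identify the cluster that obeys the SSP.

(a) sonority 8-8-4: ill-formed.
(b) sonority 3-6-2-1: ill-formed.
(c) sonority 4-6-3-1: ill-formed.
(d) sonority 1-2-3-3-3: well-formed.
(e) sonority 5-3-3-1-8: ill-formed.
(f) sonority 3-1-2: ill-formed.

d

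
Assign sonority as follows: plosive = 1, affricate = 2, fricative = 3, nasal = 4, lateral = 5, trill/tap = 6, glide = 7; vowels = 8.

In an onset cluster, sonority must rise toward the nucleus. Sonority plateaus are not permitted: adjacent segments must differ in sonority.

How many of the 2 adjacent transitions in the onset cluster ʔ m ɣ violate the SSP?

/ʔ/ is a plosive (sonority 1).
/m/ is a nasal (sonority 4).
/ɣ/ is a fricative (sonority 3).
/ʔ/→/m/: 1→4 (rises) — ok.
/m/→/ɣ/: 4→3 (does not rise) — violation.

1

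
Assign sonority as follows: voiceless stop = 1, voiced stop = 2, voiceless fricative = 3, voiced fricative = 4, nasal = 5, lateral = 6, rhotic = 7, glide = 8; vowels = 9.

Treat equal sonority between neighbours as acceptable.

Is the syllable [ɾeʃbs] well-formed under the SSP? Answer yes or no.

no

Onset: /ɾ/ is a rhotic (sonority 7); then the nucleus /e/ (sonority 9).
Onset profile 7-9 — rises to the nucleus.
Coda: /ʃ/ is a voiceless fricative (sonority 3), /b/ is a voiced stop (sonority 2), /s/ is a voiceless fricative (sonority 3).
Coda profile 9-3-2-3 — does not fall throughout.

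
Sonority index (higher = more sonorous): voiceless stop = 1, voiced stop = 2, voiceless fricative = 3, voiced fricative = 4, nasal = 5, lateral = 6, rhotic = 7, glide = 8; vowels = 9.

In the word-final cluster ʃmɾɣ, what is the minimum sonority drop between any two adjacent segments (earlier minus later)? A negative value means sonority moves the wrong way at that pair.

/ʃ/: voiceless fricative = 3.
/m/: nasal = 5.
/ɾ/: rhotic = 7.
/ɣ/: voiced fricative = 4.
/ʃ/→/m/: change -2.
/m/→/ɾ/: change -2.
/ɾ/→/ɣ/: change +3.
Minimum = -2.

-2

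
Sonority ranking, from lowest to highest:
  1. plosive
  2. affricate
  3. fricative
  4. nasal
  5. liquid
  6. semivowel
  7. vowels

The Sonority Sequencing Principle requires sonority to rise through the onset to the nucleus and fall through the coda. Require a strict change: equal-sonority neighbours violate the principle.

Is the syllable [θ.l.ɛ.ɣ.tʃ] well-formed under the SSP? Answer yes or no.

Onset: /θ/ is a fricative (sonority 3), /l/ is a liquid (sonority 5); then the nucleus /ɛ/ (sonority 7).
Onset profile 3-5-7 — rises to the nucleus.
Coda: /ɣ/ is a fricative (sonority 3), /tʃ/ is an affricate (sonority 2).
Coda profile 7-3-2 — falls from the nucleus.

yes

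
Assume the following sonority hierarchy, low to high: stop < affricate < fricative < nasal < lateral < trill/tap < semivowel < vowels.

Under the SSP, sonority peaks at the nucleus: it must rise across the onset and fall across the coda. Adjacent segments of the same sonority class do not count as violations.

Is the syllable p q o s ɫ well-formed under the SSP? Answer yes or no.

no

Onset: /p/ is a stop (sonority 1), /q/ is a stop (sonority 1); then the nucleus /o/ (sonority 8).
Onset profile 1-1-8 — rises to the nucleus.
Coda: /s/ is a fricative (sonority 3), /ɫ/ is a lateral (sonority 5).
Coda profile 8-3-5 — does not fall throughout.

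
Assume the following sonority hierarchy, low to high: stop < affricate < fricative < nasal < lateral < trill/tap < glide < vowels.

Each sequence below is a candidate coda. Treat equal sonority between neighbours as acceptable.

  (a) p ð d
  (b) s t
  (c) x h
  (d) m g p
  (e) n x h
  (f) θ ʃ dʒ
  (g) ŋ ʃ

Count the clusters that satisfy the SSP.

6

(a) 1-3-1 → violates
(b) 3-1 → obeys
(c) 3-3 → obeys
(d) 4-1-1 → obeys
(e) 4-3-3 → obeys
(f) 3-3-2 → obeys
(g) 4-3 → obeys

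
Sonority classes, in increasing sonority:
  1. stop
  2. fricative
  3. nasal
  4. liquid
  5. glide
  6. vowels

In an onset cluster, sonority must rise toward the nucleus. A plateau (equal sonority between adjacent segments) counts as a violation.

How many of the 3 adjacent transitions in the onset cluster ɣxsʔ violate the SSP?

3

/ɣ/ is a fricative (sonority 2).
/x/ is a fricative (sonority 2).
/s/ is a fricative (sonority 2).
/ʔ/ is a stop (sonority 1).
/ɣ/→/x/: 2→2 (plateau) — violation.
/x/→/s/: 2→2 (plateau) — violation.
/s/→/ʔ/: 2→1 (does not rise) — violation.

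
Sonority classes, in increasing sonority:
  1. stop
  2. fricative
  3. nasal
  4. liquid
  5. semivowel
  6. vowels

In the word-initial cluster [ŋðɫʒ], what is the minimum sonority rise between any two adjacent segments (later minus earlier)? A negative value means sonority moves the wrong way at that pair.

/ŋ/: nasal = 3.
/ð/: fricative = 2.
/ɫ/: liquid = 4.
/ʒ/: fricative = 2.
/ŋ/→/ð/: change -1.
/ð/→/ɫ/: change +2.
/ɫ/→/ʒ/: change -2.
Minimum = -2.

-2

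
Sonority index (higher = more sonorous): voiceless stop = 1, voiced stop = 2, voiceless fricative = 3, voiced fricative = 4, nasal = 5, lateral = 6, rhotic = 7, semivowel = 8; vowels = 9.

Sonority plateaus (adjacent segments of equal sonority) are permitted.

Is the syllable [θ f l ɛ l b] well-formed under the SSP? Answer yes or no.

Onset: /θ/ is a voiceless fricative (sonority 3), /f/ is a voiceless fricative (sonority 3), /l/ is a lateral (sonority 6); then the nucleus /ɛ/ (sonority 9).
Onset profile 3-3-6-9 — rises to the nucleus.
Coda: /l/ is a lateral (sonority 6), /b/ is a voiced stop (sonority 2).
Coda profile 9-6-2 — falls from the nucleus.

yes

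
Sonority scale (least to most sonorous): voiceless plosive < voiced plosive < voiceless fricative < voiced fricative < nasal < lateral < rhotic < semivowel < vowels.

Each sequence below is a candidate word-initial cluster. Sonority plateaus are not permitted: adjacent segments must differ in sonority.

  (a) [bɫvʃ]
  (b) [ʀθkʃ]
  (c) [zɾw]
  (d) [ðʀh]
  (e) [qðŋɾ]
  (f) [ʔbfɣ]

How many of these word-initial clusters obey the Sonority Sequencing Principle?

3

(a) sonority 2-6-4-3: ill-formed.
(b) sonority 7-3-1-3: ill-formed.
(c) sonority 4-7-8: well-formed.
(d) sonority 4-7-3: ill-formed.
(e) sonority 1-4-5-7: well-formed.
(f) sonority 1-2-3-4: well-formed.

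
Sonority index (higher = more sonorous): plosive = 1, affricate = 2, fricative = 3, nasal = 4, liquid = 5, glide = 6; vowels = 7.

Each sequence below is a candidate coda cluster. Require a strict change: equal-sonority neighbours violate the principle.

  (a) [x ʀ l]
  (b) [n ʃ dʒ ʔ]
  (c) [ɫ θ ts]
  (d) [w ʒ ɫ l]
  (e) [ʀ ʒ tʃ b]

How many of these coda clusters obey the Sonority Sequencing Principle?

3

(a) sonority 3-5-5: ill-formed.
(b) sonority 4-3-2-1: well-formed.
(c) sonority 5-3-2: well-formed.
(d) sonority 6-3-5-5: ill-formed.
(e) sonority 5-3-2-1: well-formed.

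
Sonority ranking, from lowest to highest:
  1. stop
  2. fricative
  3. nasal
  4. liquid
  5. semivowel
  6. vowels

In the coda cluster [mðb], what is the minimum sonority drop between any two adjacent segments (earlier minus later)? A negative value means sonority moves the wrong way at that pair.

/m/: nasal = 3.
/ð/: fricative = 2.
/b/: stop = 1.
/m/→/ð/: change +1.
/ð/→/b/: change +1.
Minimum = 1.

1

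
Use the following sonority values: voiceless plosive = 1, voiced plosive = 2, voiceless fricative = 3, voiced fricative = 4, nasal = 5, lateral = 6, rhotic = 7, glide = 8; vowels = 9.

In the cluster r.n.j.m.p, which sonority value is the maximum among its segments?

/r/ is a rhotic (sonority 7).
/n/ is a nasal (sonority 5).
/j/ is a glide (sonority 8).
/m/ is a nasal (sonority 5).
/p/ is a voiceless plosive (sonority 1).
The maximum is 8.

8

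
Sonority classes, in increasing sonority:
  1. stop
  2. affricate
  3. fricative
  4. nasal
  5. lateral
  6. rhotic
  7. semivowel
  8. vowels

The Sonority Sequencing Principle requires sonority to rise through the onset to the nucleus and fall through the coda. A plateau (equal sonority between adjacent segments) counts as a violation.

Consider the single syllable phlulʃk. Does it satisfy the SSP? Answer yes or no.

Onset: /p/ is a stop (sonority 1), /h/ is a fricative (sonority 3), /l/ is a lateral (sonority 5); then the nucleus /u/ (sonority 8).
Onset profile 1-3-5-8 — rises to the nucleus.
Coda: /l/ is a lateral (sonority 5), /ʃ/ is a fricative (sonority 3), /k/ is a stop (sonority 1).
Coda profile 8-5-3-1 — falls from the nucleus.

yes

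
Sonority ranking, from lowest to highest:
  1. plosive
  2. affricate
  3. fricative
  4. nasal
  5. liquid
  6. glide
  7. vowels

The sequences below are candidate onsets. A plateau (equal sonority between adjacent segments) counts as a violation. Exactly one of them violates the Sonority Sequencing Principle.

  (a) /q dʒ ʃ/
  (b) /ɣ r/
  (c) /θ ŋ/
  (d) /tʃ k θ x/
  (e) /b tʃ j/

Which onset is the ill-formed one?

(a) 1-2-3 → obeys
(b) 3-5 → obeys
(c) 3-4 → obeys
(d) 2-1-3-3 → violates
(e) 1-2-6 → obeys

d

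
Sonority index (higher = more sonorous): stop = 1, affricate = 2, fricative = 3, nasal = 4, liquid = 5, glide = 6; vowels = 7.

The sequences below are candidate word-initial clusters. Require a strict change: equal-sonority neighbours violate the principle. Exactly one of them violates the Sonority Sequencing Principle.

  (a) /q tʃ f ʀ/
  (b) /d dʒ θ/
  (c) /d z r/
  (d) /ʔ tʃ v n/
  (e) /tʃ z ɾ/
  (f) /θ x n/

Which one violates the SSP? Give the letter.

(a) 1-2-3-5 → obeys
(b) 1-2-3 → obeys
(c) 1-3-5 → obeys
(d) 1-2-3-4 → obeys
(e) 2-3-5 → obeys
(f) 3-3-4 → violates

f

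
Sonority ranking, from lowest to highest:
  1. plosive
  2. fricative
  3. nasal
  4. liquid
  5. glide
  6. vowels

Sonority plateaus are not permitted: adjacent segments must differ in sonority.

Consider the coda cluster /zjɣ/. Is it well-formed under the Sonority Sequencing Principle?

no

/z/: fricative = 2.
/j/: glide = 5.
/ɣ/: fricative = 2.
The profile is 2-5-2. Between /z/ (2) and /j/ (5) sonority does not fall, so the cluster violates the SSP.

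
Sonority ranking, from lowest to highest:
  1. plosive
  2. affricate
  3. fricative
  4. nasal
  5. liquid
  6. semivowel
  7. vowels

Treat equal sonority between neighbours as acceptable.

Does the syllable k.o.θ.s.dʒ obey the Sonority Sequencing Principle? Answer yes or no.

yes

Onset: /k/ is a plosive (sonority 1); then the nucleus /o/ (sonority 7).
Onset profile 1-7 — rises to the nucleus.
Coda: /θ/ is a fricative (sonority 3), /s/ is a fricative (sonority 3), /dʒ/ is an affricate (sonority 2).
Coda profile 7-3-3-2 — falls from the nucleus.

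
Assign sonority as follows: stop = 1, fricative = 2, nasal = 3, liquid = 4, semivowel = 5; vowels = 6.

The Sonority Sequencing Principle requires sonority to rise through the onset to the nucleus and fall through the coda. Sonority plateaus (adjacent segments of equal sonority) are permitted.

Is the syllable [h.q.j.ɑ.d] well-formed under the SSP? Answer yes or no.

Onset: /h/ is a fricative (sonority 2), /q/ is a stop (sonority 1), /j/ is a semivowel (sonority 5); then the nucleus /ɑ/ (sonority 6).
Onset profile 2-1-5-6 — does not rise throughout.
Coda: /d/ is a stop (sonority 1).
Coda profile 6-1 — falls from the nucleus.

no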